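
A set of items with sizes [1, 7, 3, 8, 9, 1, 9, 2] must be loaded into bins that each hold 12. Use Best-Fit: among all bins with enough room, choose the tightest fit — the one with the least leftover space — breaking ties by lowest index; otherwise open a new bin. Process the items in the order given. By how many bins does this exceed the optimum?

0

Best-Fit: [1,7,3,1] [8] [9,2] [9] → 4 bins.
Total size 40; any packing needs at least ⌈40/12⌉ = 4 bins.
So 4 is already optimal.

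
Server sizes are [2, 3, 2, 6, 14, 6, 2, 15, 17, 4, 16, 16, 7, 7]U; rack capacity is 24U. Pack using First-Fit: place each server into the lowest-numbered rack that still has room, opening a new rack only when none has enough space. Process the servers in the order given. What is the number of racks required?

2U → rack 1 (remaining 22U)
3U → rack 1 (remaining 19U)
2U → rack 1 (remaining 17U)
6U → rack 1 (remaining 11U)
14U → rack 2 (remaining 10U)
6U → rack 1 (remaining 5U)
2U → rack 1 (remaining 3U)
15U → rack 3 (remaining 9U)
17U → rack 4 (remaining 7U)
4U → rack 2 (remaining 6U)
16U → rack 5 (remaining 8U)
16U → rack 6 (remaining 8U)
7U → rack 3 (remaining 2U)
7U → rack 4 (remaining 0U)

6 racks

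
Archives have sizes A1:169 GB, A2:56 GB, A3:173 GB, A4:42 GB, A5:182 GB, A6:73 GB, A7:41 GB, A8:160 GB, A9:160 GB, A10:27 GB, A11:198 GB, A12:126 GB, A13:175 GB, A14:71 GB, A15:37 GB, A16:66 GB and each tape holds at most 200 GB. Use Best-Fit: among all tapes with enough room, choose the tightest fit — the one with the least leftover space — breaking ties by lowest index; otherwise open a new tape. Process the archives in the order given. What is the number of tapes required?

10

tape 1: place A1 (169 GB), 31 GB left
tape 2: place A2 (56 GB), 144 GB left
tape 3: place A3 (173 GB), 27 GB left
tape 2: place A4 (42 GB), 102 GB left
tape 4: place A5 (182 GB), 18 GB left
tape 2: place A6 (73 GB), 29 GB left
tape 5: place A7 (41 GB), 159 GB left
tape 6: place A8 (160 GB), 40 GB left
tape 7: place A9 (160 GB), 40 GB left
tape 3: place A10 (27 GB), 0 GB left
tape 8: place A11 (198 GB), 2 GB left
tape 5: place A12 (126 GB), 33 GB left
tape 9: place A13 (175 GB), 25 GB left
tape 10: place A14 (71 GB), 129 GB left
tape 6: place A15 (37 GB), 3 GB left
tape 10: place A16 (66 GB), 63 GB left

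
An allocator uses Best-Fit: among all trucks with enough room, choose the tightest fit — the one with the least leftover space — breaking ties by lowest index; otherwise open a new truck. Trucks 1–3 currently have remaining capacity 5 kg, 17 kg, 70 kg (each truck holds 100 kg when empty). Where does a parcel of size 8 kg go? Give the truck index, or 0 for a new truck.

Trucks with room: truck 2 (17 kg), truck 3 (70 kg).
Tightest fit is truck 2 with 17 kg free.

2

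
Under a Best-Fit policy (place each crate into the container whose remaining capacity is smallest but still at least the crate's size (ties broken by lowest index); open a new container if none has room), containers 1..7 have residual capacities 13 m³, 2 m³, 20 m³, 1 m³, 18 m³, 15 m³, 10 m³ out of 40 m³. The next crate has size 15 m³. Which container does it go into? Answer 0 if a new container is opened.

Containers with room: container 3 (20 m³), container 5 (18 m³), container 6 (15 m³).
Tightest fit is container 6 with 15 m³ free.

6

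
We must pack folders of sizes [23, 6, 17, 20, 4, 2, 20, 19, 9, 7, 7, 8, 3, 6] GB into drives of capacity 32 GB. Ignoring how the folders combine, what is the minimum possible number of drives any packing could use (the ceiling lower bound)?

Total size = 23 + 6 + 17 + 20 + 4 + 2 + 20 + 19 + 9 + 7 + 7 + 8 + 3 + 6 = 151 GB.
⌈151 / 32⌉ = 5.

5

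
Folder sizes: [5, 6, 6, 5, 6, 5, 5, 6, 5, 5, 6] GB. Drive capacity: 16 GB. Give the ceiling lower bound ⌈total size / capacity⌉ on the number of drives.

4 drives

Total size = 5 + 6 + 6 + 5 + 6 + 5 + 5 + 6 + 5 + 5 + 6 = 60 GB.
⌈60 / 16⌉ = 4.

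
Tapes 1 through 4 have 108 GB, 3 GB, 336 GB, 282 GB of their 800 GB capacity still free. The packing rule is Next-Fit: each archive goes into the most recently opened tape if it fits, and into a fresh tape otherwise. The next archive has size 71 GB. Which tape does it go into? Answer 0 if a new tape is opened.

Next-Fit only looks at tape 4, which has 282 GB free.
71 GB fits there.

4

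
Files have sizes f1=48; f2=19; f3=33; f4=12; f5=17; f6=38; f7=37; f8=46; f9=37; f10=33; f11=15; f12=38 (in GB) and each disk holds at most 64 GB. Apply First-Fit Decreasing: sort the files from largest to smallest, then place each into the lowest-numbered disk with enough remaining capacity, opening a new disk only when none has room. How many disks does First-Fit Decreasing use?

8

Sorted descending: 48, 46, 38, 38, 37, 37, 33, 33, 19, 17, 15, 12.
disk 1: place 48 GB, 16 GB left
disk 2: place 46 GB, 18 GB left
disk 3: place 38 GB, 26 GB left
disk 4: place 38 GB, 26 GB left
disk 5: place 37 GB, 27 GB left
disk 6: place 37 GB, 27 GB left
disk 7: place 33 GB, 31 GB left
disk 8: place 33 GB, 31 GB left
disk 3: place 19 GB, 7 GB left
disk 2: place 17 GB, 1 GB left
disk 1: place 15 GB, 1 GB left
disk 4: place 12 GB, 14 GB left
Final disks: [48,15] [46,17] [38,19] [38,12] [37] [37] [33] [33].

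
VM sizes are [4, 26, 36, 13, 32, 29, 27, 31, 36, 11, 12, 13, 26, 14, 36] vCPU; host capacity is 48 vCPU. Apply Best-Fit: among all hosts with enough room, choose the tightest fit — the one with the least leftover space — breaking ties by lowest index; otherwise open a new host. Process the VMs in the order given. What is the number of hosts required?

Put 4 vCPU in host 1; 44 vCPU remain.
Put 26 vCPU in host 1; 18 vCPU remain.
Put 36 vCPU in host 2; 12 vCPU remain.
Put 13 vCPU in host 1; 5 vCPU remain.
Put 32 vCPU in host 3; 16 vCPU remain.
Put 29 vCPU in host 4; 19 vCPU remain.
Put 27 vCPU in host 5; 21 vCPU remain.
Put 31 vCPU in host 6; 17 vCPU remain.
Put 36 vCPU in host 7; 12 vCPU remain.
Put 11 vCPU in host 2; 1 vCPU remain.
Put 12 vCPU in host 7; 0 vCPU remain.
Put 13 vCPU in host 3; 3 vCPU remain.
Put 26 vCPU in host 8; 22 vCPU remain.
Put 14 vCPU in host 6; 3 vCPU remain.
Put 36 vCPU in host 9; 12 vCPU remain.

9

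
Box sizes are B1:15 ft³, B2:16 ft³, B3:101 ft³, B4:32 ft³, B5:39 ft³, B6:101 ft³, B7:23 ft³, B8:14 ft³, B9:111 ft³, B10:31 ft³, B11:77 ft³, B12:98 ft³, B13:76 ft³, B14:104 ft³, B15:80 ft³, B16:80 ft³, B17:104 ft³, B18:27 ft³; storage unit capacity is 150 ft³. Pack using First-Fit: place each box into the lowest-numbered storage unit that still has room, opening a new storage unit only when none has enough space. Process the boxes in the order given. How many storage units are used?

11

storage unit 1: place B1 (15 ft³), 135 ft³ left
storage unit 1: place B2 (16 ft³), 119 ft³ left
storage unit 1: place B3 (101 ft³), 18 ft³ left
storage unit 2: place B4 (32 ft³), 118 ft³ left
storage unit 2: place B5 (39 ft³), 79 ft³ left
storage unit 3: place B6 (101 ft³), 49 ft³ left
storage unit 2: place B7 (23 ft³), 56 ft³ left
storage unit 1: place B8 (14 ft³), 4 ft³ left
storage unit 4: place B9 (111 ft³), 39 ft³ left
storage unit 2: place B10 (31 ft³), 25 ft³ left
storage unit 5: place B11 (77 ft³), 73 ft³ left
storage unit 6: place B12 (98 ft³), 52 ft³ left
storage unit 7: place B13 (76 ft³), 74 ft³ left
storage unit 8: place B14 (104 ft³), 46 ft³ left
storage unit 9: place B15 (80 ft³), 70 ft³ left
storage unit 10: place B16 (80 ft³), 70 ft³ left
storage unit 11: place B17 (104 ft³), 46 ft³ left
storage unit 3: place B18 (27 ft³), 22 ft³ left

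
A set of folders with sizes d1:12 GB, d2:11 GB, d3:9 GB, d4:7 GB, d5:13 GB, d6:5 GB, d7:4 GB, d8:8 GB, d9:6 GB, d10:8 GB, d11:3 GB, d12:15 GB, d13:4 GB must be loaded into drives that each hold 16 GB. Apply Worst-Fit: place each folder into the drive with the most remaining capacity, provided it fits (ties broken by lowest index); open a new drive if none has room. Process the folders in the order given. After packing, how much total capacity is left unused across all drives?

d1 (12 GB) → drive 1 (remaining 4 GB)
d2 (11 GB) → drive 2 (remaining 5 GB)
d3 (9 GB) → drive 3 (remaining 7 GB)
d4 (7 GB) → drive 3 (remaining 0 GB)
d5 (13 GB) → drive 4 (remaining 3 GB)
d6 (5 GB) → drive 2 (remaining 0 GB)
d7 (4 GB) → drive 1 (remaining 0 GB)
d8 (8 GB) → drive 5 (remaining 8 GB)
d9 (6 GB) → drive 5 (remaining 2 GB)
d10 (8 GB) → drive 6 (remaining 8 GB)
d11 (3 GB) → drive 6 (remaining 5 GB)
d12 (15 GB) → drive 7 (remaining 1 GB)
d13 (4 GB) → drive 6 (remaining 1 GB)
7 drives × 16 GB = 112 GB; used 105 GB; unused 7 GB.

7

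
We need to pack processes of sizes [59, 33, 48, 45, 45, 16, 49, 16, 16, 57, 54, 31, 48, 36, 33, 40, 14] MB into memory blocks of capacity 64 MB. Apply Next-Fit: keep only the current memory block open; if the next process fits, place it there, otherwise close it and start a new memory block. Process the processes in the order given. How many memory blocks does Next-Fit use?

14 memory blocks

59 MB → memory block 1 (remaining 5 MB)
33 MB → memory block 2 (remaining 31 MB)
48 MB → memory block 3 (remaining 16 MB)
45 MB → memory block 4 (remaining 19 MB)
45 MB → memory block 5 (remaining 19 MB)
16 MB → memory block 5 (remaining 3 MB)
49 MB → memory block 6 (remaining 15 MB)
16 MB → memory block 7 (remaining 48 MB)
16 MB → memory block 7 (remaining 32 MB)
57 MB → memory block 8 (remaining 7 MB)
54 MB → memory block 9 (remaining 10 MB)
31 MB → memory block 10 (remaining 33 MB)
48 MB → memory block 11 (remaining 16 MB)
36 MB → memory block 12 (remaining 28 MB)
33 MB → memory block 13 (remaining 31 MB)
40 MB → memory block 14 (remaining 24 MB)
14 MB → memory block 14 (remaining 10 MB)
Final memory blocks: [59] [33] [48] [45] [45,16] [49] [16,16] [57] [54] [31] [48] [36] [33] [40,14].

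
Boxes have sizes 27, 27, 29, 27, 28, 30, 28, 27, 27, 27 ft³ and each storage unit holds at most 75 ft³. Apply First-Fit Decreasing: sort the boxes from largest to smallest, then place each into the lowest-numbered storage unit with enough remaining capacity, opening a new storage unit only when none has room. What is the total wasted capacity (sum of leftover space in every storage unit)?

Sorted descending: 30, 29, 28, 28, 27, 27, 27, 27, 27, 27.
storage unit 1: place 30 ft³, 45 ft³ left
storage unit 1: place 29 ft³, 16 ft³ left
storage unit 2: place 28 ft³, 47 ft³ left
storage unit 2: place 28 ft³, 19 ft³ left
storage unit 3: place 27 ft³, 48 ft³ left
storage unit 3: place 27 ft³, 21 ft³ left
storage unit 4: place 27 ft³, 48 ft³ left
storage unit 4: place 27 ft³, 21 ft³ left
storage unit 5: place 27 ft³, 48 ft³ left
storage unit 5: place 27 ft³, 21 ft³ left
5 storage units × 75 ft³ = 375 ft³; used 277 ft³; unused 98 ft³.

98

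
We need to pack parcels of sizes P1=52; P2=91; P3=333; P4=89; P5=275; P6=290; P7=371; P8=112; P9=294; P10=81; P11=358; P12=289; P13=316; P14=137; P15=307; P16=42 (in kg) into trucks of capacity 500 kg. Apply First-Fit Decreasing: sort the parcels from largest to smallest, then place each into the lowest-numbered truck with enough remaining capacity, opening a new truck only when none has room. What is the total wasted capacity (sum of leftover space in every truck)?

Sorted descending: 371, 358, 333, 316, 307, 294, 290, 289, 275, 137, 112, 91, 89, 81, 52, 42.
371 kg → truck 1 (remaining 129 kg)
358 kg → truck 2 (remaining 142 kg)
333 kg → truck 3 (remaining 167 kg)
316 kg → truck 4 (remaining 184 kg)
307 kg → truck 5 (remaining 193 kg)
294 kg → truck 6 (remaining 206 kg)
290 kg → truck 7 (remaining 210 kg)
289 kg → truck 8 (remaining 211 kg)
275 kg → truck 9 (remaining 225 kg)
137 kg → truck 2 (remaining 5 kg)
112 kg → truck 1 (remaining 17 kg)
91 kg → truck 3 (remaining 76 kg)
89 kg → truck 4 (remaining 95 kg)
81 kg → truck 4 (remaining 14 kg)
52 kg → truck 3 (remaining 24 kg)
42 kg → truck 5 (remaining 151 kg)
9 trucks × 500 kg = 4500 kg; used 3437 kg; unused 1063 kg.

1063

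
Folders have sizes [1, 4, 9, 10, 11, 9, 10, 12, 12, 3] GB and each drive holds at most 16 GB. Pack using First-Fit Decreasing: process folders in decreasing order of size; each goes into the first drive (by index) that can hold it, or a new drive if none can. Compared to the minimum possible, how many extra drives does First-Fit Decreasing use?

First-Fit Decreasing: [12,4] [12,3,1] [11] [10] [10] [9] [9] → 7 drives.
7 folders exceed 8 GB (half the capacity), and no two of those can share a drive, so at least 7 drives are needed.
So 7 is already optimal.

0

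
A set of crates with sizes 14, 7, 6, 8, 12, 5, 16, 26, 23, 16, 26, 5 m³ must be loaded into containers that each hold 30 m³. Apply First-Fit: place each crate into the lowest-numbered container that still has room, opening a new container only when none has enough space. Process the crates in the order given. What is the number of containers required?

7 containers

Put 14 m³ in container 1; 16 m³ remain.
Put 7 m³ in container 1; 9 m³ remain.
Put 6 m³ in container 1; 3 m³ remain.
Put 8 m³ in container 2; 22 m³ remain.
Put 12 m³ in container 2; 10 m³ remain.
Put 5 m³ in container 2; 5 m³ remain.
Put 16 m³ in container 3; 14 m³ remain.
Put 26 m³ in container 4; 4 m³ remain.
Put 23 m³ in container 5; 7 m³ remain.
Put 16 m³ in container 6; 14 m³ remain.
Put 26 m³ in container 7; 4 m³ remain.
Put 5 m³ in container 2; 0 m³ remain.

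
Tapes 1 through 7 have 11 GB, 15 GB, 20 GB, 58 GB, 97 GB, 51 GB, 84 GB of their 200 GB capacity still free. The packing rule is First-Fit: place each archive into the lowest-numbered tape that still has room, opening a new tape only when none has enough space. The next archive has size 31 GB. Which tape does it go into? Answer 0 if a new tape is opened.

Tapes with room: tape 4 (58 GB), tape 5 (97 GB), tape 6 (51 GB), tape 7 (84 GB).
The first with room is tape 4.

4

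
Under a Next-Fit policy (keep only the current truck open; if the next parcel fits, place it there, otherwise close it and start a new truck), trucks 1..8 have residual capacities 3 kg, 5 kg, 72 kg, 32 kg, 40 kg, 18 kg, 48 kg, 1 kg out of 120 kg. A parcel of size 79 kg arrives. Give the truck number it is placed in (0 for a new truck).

0

Next-Fit only looks at truck 8, which has 1 kg free.
79 kg does not fit, so a new truck is opened.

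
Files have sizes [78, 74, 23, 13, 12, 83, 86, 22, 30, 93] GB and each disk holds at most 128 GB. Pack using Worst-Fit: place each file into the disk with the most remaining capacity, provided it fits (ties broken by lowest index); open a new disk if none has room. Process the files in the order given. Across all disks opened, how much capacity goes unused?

Put 78 GB in disk 1; 50 GB remain.
Put 74 GB in disk 2; 54 GB remain.
Put 23 GB in disk 2; 31 GB remain.
Put 13 GB in disk 1; 37 GB remain.
Put 12 GB in disk 1; 25 GB remain.
Put 83 GB in disk 3; 45 GB remain.
Put 86 GB in disk 4; 42 GB remain.
Put 22 GB in disk 3; 23 GB remain.
Put 30 GB in disk 4; 12 GB remain.
Put 93 GB in disk 5; 35 GB remain.
5 disks × 128 GB = 640 GB; used 514 GB; unused 126 GB.

126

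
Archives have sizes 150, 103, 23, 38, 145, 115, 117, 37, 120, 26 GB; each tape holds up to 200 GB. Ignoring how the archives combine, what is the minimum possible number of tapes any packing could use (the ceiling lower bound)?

5

Total size = 150 + 103 + 23 + 38 + 145 + 115 + 117 + 37 + 120 + 26 = 874 GB.
⌈874 / 200⌉ = 5.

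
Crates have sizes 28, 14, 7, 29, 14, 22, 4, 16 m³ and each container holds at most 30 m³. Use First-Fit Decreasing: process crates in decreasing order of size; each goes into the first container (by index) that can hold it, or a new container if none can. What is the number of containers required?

5

Sorted descending: 29, 28, 22, 16, 14, 14, 7, 4.
Put 29 m³ in container 1; 1 m³ remain.
Put 28 m³ in container 2; 2 m³ remain.
Put 22 m³ in container 3; 8 m³ remain.
Put 16 m³ in container 4; 14 m³ remain.
Put 14 m³ in container 4; 0 m³ remain.
Put 14 m³ in container 5; 16 m³ remain.
Put 7 m³ in container 3; 1 m³ remain.
Put 4 m³ in container 5; 12 m³ remain.
Final containers: [29] [28] [22,7] [16,14] [14,4].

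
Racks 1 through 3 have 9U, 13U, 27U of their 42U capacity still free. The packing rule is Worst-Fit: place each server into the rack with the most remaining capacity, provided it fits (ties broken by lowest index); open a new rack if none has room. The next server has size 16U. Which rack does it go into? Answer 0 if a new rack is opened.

Racks with room: rack 3 (27U).
Most room is rack 3 with 27U free.

3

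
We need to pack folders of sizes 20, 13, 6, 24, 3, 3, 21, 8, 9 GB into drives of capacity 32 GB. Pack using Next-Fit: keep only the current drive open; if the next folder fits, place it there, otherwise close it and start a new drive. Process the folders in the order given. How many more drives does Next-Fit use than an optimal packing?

Next-Fit: [20] [13,6] [24,3,3] [21,8] [9] → 5 drives.
Total size 107 GB; any packing needs at least ⌈107/32⌉ = 4 drives.
An optimal packing achieves that bound: [24,8] [21,9] [20,6,3,3] [13] → 4 drives.
Excess: 5 − 4 = 1.

1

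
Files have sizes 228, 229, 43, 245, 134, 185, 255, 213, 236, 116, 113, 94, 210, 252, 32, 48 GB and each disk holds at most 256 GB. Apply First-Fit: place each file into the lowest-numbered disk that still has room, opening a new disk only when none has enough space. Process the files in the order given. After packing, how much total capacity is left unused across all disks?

439

disk 1: place 228 GB, 28 GB left
disk 2: place 229 GB, 27 GB left
disk 3: place 43 GB, 213 GB left
disk 4: place 245 GB, 11 GB left
disk 3: place 134 GB, 79 GB left
disk 5: place 185 GB, 71 GB left
disk 6: place 255 GB, 1 GB left
disk 7: place 213 GB, 43 GB left
disk 8: place 236 GB, 20 GB left
disk 9: place 116 GB, 140 GB left
disk 9: place 113 GB, 27 GB left
disk 10: place 94 GB, 162 GB left
disk 11: place 210 GB, 46 GB left
disk 12: place 252 GB, 4 GB left
disk 3: place 32 GB, 47 GB left
disk 5: place 48 GB, 23 GB left
12 disks × 256 GB = 3072 GB; used 2633 GB; unused 439 GB.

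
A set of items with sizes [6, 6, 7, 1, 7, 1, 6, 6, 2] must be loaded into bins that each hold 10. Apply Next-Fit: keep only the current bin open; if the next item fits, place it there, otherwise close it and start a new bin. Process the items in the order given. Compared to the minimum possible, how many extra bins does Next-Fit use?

0

Next-Fit: [6] [6] [7,1] [7,1] [6] [6,2] → 6 bins.
6 items exceed 5 (half the capacity), and no two of those can share a bin, so at least 6 bins are needed.
So 6 is already optimal.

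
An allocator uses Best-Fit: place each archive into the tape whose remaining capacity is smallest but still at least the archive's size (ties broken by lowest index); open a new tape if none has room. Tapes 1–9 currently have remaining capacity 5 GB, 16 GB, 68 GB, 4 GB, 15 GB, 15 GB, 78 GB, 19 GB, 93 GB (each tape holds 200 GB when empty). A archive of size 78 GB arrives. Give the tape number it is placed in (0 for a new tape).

7

Tapes with room: tape 7 (78 GB), tape 9 (93 GB).
Tightest fit is tape 7 with 78 GB free.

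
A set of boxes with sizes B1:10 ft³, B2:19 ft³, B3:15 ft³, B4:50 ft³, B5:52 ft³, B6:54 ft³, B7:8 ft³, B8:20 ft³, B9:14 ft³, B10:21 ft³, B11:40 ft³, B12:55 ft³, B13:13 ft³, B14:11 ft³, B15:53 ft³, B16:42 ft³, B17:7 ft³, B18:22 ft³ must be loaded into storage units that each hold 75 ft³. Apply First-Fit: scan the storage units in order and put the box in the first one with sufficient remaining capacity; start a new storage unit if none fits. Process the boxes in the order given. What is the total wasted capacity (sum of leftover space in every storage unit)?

Put B1 (10 ft³) in storage unit 1; 65 ft³ remain.
Put B2 (19 ft³) in storage unit 1; 46 ft³ remain.
Put B3 (15 ft³) in storage unit 1; 31 ft³ remain.
Put B4 (50 ft³) in storage unit 2; 25 ft³ remain.
Put B5 (52 ft³) in storage unit 3; 23 ft³ remain.
Put B6 (54 ft³) in storage unit 4; 21 ft³ remain.
Put B7 (8 ft³) in storage unit 1; 23 ft³ remain.
Put B8 (20 ft³) in storage unit 1; 3 ft³ remain.
Put B9 (14 ft³) in storage unit 2; 11 ft³ remain.
Put B10 (21 ft³) in storage unit 3; 2 ft³ remain.
Put B11 (40 ft³) in storage unit 5; 35 ft³ remain.
Put B12 (55 ft³) in storage unit 6; 20 ft³ remain.
Put B13 (13 ft³) in storage unit 4; 8 ft³ remain.
Put B14 (11 ft³) in storage unit 2; 0 ft³ remain.
Put B15 (53 ft³) in storage unit 7; 22 ft³ remain.
Put B16 (42 ft³) in storage unit 8; 33 ft³ remain.
Put B17 (7 ft³) in storage unit 4; 1 ft³ remain.
Put B18 (22 ft³) in storage unit 5; 13 ft³ remain.
8 storage units × 75 ft³ = 600 ft³; used 506 ft³; unused 94 ft³.

94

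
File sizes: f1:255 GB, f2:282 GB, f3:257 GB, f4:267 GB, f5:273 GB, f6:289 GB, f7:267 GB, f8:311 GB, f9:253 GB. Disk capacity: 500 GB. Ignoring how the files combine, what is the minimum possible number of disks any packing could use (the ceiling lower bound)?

Total size = 255 + 282 + 257 + 267 + 273 + 289 + 267 + 311 + 253 = 2454 GB.
⌈2454 / 500⌉ = 5.

5 disks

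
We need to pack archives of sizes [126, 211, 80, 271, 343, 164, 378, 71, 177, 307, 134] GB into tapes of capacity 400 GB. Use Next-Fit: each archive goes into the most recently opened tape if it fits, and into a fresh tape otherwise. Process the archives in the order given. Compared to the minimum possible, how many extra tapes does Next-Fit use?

2

Next-Fit: [126,211] [80,271] [343] [164] [378] [71,177] [307] [134] → 8 tapes.
Total size 2262 GB; any packing needs at least ⌈2262/400⌉ = 6 tapes.
An optimal packing achieves that bound: [378] [343] [307,80] [271,126] [211,177] [164,134,71] → 6 tapes.
Excess: 8 − 6 = 2.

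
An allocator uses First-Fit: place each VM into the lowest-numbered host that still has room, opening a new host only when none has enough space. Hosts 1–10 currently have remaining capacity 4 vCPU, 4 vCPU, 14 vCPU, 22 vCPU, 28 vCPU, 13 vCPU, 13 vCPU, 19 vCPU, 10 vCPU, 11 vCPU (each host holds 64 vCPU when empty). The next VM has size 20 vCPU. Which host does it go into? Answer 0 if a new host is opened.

4

Hosts with room: host 4 (22 vCPU), host 5 (28 vCPU).
The first with room is host 4.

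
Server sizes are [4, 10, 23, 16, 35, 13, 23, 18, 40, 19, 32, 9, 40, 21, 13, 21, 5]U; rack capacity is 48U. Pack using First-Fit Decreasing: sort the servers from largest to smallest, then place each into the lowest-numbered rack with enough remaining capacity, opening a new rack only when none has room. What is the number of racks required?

Sorted descending: 40, 40, 35, 32, 23, 23, 21, 21, 19, 18, 16, 13, 13, 10, 9, 5, 4.
rack 1: place 40U, 8U left
rack 2: place 40U, 8U left
rack 3: place 35U, 13U left
rack 4: place 32U, 16U left
rack 5: place 23U, 25U left
rack 5: place 23U, 2U left
rack 6: place 21U, 27U left
rack 6: place 21U, 6U left
rack 7: place 19U, 29U left
rack 7: place 18U, 11U left
rack 4: place 16U, 0U left
rack 3: place 13U, 0U left
rack 8: place 13U, 35U left
rack 7: place 10U, 1U left
rack 8: place 9U, 26U left
rack 1: place 5U, 3U left
rack 2: place 4U, 4U left
Final racks: [40,5] [40,4] [35,13] [32,16] [23,23] [21,21] [19,18,10] [13,9].

8 racks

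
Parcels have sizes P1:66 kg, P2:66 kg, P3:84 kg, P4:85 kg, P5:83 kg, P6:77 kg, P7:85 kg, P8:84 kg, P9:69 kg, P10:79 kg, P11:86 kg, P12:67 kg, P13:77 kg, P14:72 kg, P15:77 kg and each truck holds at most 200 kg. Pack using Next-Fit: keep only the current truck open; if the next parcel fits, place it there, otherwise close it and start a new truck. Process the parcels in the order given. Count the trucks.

8

Put P1 (66 kg) in truck 1; 134 kg remain.
Put P2 (66 kg) in truck 1; 68 kg remain.
Put P3 (84 kg) in truck 2; 116 kg remain.
Put P4 (85 kg) in truck 2; 31 kg remain.
Put P5 (83 kg) in truck 3; 117 kg remain.
Put P6 (77 kg) in truck 3; 40 kg remain.
Put P7 (85 kg) in truck 4; 115 kg remain.
Put P8 (84 kg) in truck 4; 31 kg remain.
Put P9 (69 kg) in truck 5; 131 kg remain.
Put P10 (79 kg) in truck 5; 52 kg remain.
Put P11 (86 kg) in truck 6; 114 kg remain.
Put P12 (67 kg) in truck 6; 47 kg remain.
Put P13 (77 kg) in truck 7; 123 kg remain.
Put P14 (72 kg) in truck 7; 51 kg remain.
Put P15 (77 kg) in truck 8; 123 kg remain.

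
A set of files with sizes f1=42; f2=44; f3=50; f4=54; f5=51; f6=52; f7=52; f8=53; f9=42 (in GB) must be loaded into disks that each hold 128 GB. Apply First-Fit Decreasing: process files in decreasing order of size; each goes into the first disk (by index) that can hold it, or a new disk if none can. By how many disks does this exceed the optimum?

First-Fit Decreasing: [54,53] [52,52] [51,50] [44,42,42] → 4 disks.
Total size 440 GB; any packing needs at least ⌈440/128⌉ = 4 disks.
So 4 is already optimal.

0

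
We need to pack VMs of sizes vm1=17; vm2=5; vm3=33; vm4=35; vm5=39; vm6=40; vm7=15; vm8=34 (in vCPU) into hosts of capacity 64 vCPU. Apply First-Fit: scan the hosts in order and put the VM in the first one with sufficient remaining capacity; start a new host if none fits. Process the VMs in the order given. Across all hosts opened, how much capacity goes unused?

host 1: place vm1 (17 vCPU), 47 vCPU left
host 1: place vm2 (5 vCPU), 42 vCPU left
host 1: place vm3 (33 vCPU), 9 vCPU left
host 2: place vm4 (35 vCPU), 29 vCPU left
host 3: place vm5 (39 vCPU), 25 vCPU left
host 4: place vm6 (40 vCPU), 24 vCPU left
host 2: place vm7 (15 vCPU), 14 vCPU left
host 5: place vm8 (34 vCPU), 30 vCPU left
5 hosts × 64 vCPU = 320 vCPU; used 218 vCPU; unused 102 vCPU.

102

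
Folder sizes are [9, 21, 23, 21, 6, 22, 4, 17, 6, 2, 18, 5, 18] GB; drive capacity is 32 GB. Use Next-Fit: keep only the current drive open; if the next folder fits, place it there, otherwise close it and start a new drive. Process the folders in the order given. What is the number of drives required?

7 drives

drive 1: place 9 GB, 23 GB left
drive 1: place 21 GB, 2 GB left
drive 2: place 23 GB, 9 GB left
drive 3: place 21 GB, 11 GB left
drive 3: place 6 GB, 5 GB left
drive 4: place 22 GB, 10 GB left
drive 4: place 4 GB, 6 GB left
drive 5: place 17 GB, 15 GB left
drive 5: place 6 GB, 9 GB left
drive 5: place 2 GB, 7 GB left
drive 6: place 18 GB, 14 GB left
drive 6: place 5 GB, 9 GB left
drive 7: place 18 GB, 14 GB left
Final drives: [9,21] [23] [21,6] [22,4] [17,6,2] [18,5] [18].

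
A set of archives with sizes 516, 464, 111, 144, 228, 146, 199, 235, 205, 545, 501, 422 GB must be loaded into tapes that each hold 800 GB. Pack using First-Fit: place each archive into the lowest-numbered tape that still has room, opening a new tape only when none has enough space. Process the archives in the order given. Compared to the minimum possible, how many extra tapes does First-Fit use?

1

First-Fit: [516,111,144] [464,228] [146,199,235,205] [545] [501] [422] → 6 tapes.
Total size 3716 GB; any packing needs at least ⌈3716/800⌉ = 5 tapes.
An optimal packing achieves that bound: [545,235] [516,228] [501,205] [464,199,111] [422,146,144] → 5 tapes.
Excess: 6 − 5 = 1.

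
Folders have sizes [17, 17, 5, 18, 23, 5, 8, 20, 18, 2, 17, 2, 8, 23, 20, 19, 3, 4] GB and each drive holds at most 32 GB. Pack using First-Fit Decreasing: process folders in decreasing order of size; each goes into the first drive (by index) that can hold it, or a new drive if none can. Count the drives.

Sorted descending: 23, 23, 20, 20, 19, 18, 18, 17, 17, 17, 8, 8, 5, 5, 4, 3, 2, 2.
Put 23 GB in drive 1; 9 GB remain.
Put 23 GB in drive 2; 9 GB remain.
Put 20 GB in drive 3; 12 GB remain.
Put 20 GB in drive 4; 12 GB remain.
Put 19 GB in drive 5; 13 GB remain.
Put 18 GB in drive 6; 14 GB remain.
Put 18 GB in drive 7; 14 GB remain.
Put 17 GB in drive 8; 15 GB remain.
Put 17 GB in drive 9; 15 GB remain.
Put 17 GB in drive 10; 15 GB remain.
Put 8 GB in drive 1; 1 GB remain.
Put 8 GB in drive 2; 1 GB remain.
Put 5 GB in drive 3; 7 GB remain.
Put 5 GB in drive 3; 2 GB remain.
Put 4 GB in drive 4; 8 GB remain.
Put 3 GB in drive 4; 5 GB remain.
Put 2 GB in drive 3; 0 GB remain.
Put 2 GB in drive 4; 3 GB remain.

10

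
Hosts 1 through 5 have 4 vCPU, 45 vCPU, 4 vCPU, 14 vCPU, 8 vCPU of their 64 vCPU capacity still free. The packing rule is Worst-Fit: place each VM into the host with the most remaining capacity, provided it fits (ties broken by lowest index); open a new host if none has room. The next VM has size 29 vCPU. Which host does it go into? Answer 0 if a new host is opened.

2

Hosts with room: host 2 (45 vCPU).
Most room is host 2 with 45 vCPU free.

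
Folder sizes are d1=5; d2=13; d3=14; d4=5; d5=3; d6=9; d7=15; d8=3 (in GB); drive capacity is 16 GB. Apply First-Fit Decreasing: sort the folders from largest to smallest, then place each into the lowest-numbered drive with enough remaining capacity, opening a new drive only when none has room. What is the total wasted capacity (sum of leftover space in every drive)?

Sorted descending: 15, 14, 13, 9, 5, 5, 3, 3.
Put 15 GB in drive 1; 1 GB remain.
Put 14 GB in drive 2; 2 GB remain.
Put 13 GB in drive 3; 3 GB remain.
Put 9 GB in drive 4; 7 GB remain.
Put 5 GB in drive 4; 2 GB remain.
Put 5 GB in drive 5; 11 GB remain.
Put 3 GB in drive 3; 0 GB remain.
Put 3 GB in drive 5; 8 GB remain.
5 drives × 16 GB = 80 GB; used 67 GB; unused 13 GB.

13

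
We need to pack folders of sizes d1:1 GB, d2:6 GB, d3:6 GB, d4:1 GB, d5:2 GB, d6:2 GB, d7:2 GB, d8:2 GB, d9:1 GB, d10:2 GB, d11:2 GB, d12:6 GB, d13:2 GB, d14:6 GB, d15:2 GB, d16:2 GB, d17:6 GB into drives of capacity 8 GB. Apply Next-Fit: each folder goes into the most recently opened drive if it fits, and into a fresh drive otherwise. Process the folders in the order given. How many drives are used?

d1 (1 GB) → drive 1 (remaining 7 GB)
d2 (6 GB) → drive 1 (remaining 1 GB)
d3 (6 GB) → drive 2 (remaining 2 GB)
d4 (1 GB) → drive 2 (remaining 1 GB)
d5 (2 GB) → drive 3 (remaining 6 GB)
d6 (2 GB) → drive 3 (remaining 4 GB)
d7 (2 GB) → drive 3 (remaining 2 GB)
d8 (2 GB) → drive 3 (remaining 0 GB)
d9 (1 GB) → drive 4 (remaining 7 GB)
d10 (2 GB) → drive 4 (remaining 5 GB)
d11 (2 GB) → drive 4 (remaining 3 GB)
d12 (6 GB) → drive 5 (remaining 2 GB)
d13 (2 GB) → drive 5 (remaining 0 GB)
d14 (6 GB) → drive 6 (remaining 2 GB)
d15 (2 GB) → drive 6 (remaining 0 GB)
d16 (2 GB) → drive 7 (remaining 6 GB)
d17 (6 GB) → drive 7 (remaining 0 GB)
Final drives: [1,6] [6,1] [2,2,2,2] [1,2,2] [6,2] [6,2] [2,6].

7 drives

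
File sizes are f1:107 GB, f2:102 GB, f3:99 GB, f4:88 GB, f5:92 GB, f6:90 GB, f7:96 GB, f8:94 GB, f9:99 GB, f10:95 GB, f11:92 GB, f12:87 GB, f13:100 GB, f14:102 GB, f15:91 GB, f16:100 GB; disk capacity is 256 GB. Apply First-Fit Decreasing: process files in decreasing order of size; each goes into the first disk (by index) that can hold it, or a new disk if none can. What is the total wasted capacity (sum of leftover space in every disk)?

514

Sorted descending: 107, 102, 102, 100, 100, 99, 99, 96, 95, 94, 92, 92, 91, 90, 88, 87.
107 GB → disk 1 (remaining 149 GB)
102 GB → disk 1 (remaining 47 GB)
102 GB → disk 2 (remaining 154 GB)
100 GB → disk 2 (remaining 54 GB)
100 GB → disk 3 (remaining 156 GB)
99 GB → disk 3 (remaining 57 GB)
99 GB → disk 4 (remaining 157 GB)
96 GB → disk 4 (remaining 61 GB)
95 GB → disk 5 (remaining 161 GB)
94 GB → disk 5 (remaining 67 GB)
92 GB → disk 6 (remaining 164 GB)
92 GB → disk 6 (remaining 72 GB)
91 GB → disk 7 (remaining 165 GB)
90 GB → disk 7 (remaining 75 GB)
88 GB → disk 8 (remaining 168 GB)
87 GB → disk 8 (remaining 81 GB)
8 disks × 256 GB = 2048 GB; used 1534 GB; unused 514 GB.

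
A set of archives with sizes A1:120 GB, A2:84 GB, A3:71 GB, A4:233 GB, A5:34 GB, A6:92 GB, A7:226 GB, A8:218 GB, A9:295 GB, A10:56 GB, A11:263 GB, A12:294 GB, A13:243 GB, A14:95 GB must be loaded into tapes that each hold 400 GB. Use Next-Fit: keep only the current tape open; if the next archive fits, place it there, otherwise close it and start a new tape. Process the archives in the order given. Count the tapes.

8

Put A1 (120 GB) in tape 1; 280 GB remain.
Put A2 (84 GB) in tape 1; 196 GB remain.
Put A3 (71 GB) in tape 1; 125 GB remain.
Put A4 (233 GB) in tape 2; 167 GB remain.
Put A5 (34 GB) in tape 2; 133 GB remain.
Put A6 (92 GB) in tape 2; 41 GB remain.
Put A7 (226 GB) in tape 3; 174 GB remain.
Put A8 (218 GB) in tape 4; 182 GB remain.
Put A9 (295 GB) in tape 5; 105 GB remain.
Put A10 (56 GB) in tape 5; 49 GB remain.
Put A11 (263 GB) in tape 6; 137 GB remain.
Put A12 (294 GB) in tape 7; 106 GB remain.
Put A13 (243 GB) in tape 8; 157 GB remain.
Put A14 (95 GB) in tape 8; 62 GB remain.
Final tapes: [120,84,71] [233,34,92] [226] [218] [295,56] [263] [294] [243,95].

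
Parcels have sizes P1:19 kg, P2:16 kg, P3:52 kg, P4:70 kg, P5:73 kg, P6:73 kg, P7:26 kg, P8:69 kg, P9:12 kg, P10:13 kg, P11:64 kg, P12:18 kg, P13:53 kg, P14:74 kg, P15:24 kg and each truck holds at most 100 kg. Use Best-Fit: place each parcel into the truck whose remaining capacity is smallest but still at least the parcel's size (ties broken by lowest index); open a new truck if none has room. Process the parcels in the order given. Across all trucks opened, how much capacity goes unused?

144

truck 1: place P1 (19 kg), 81 kg left
truck 1: place P2 (16 kg), 65 kg left
truck 1: place P3 (52 kg), 13 kg left
truck 2: place P4 (70 kg), 30 kg left
truck 3: place P5 (73 kg), 27 kg left
truck 4: place P6 (73 kg), 27 kg left
truck 3: place P7 (26 kg), 1 kg left
truck 5: place P8 (69 kg), 31 kg left
truck 1: place P9 (12 kg), 1 kg left
truck 4: place P10 (13 kg), 14 kg left
truck 6: place P11 (64 kg), 36 kg left
truck 2: place P12 (18 kg), 12 kg left
truck 7: place P13 (53 kg), 47 kg left
truck 8: place P14 (74 kg), 26 kg left
truck 8: place P15 (24 kg), 2 kg left
8 trucks × 100 kg = 800 kg; used 656 kg; unused 144 kg.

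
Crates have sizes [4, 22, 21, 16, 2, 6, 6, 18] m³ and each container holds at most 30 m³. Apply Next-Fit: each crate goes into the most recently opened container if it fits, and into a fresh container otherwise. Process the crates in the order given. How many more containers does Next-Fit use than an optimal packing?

Next-Fit: [4,22] [21] [16,2,6,6] [18] → 4 containers.
Total size 95 m³; any packing needs at least ⌈95/30⌉ = 4 containers.
So 4 is already optimal.

0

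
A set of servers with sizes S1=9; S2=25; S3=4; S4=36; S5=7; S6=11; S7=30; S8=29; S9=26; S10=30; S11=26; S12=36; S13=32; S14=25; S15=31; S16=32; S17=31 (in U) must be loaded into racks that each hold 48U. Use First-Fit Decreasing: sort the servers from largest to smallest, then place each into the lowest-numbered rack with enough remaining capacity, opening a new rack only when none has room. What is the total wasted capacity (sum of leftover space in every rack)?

Sorted descending: 36, 36, 32, 32, 31, 31, 30, 30, 29, 26, 26, 25, 25, 11, 9, 7, 4.
rack 1: place 36U, 12U left
rack 2: place 36U, 12U left
rack 3: place 32U, 16U left
rack 4: place 32U, 16U left
rack 5: place 31U, 17U left
rack 6: place 31U, 17U left
rack 7: place 30U, 18U left
rack 8: place 30U, 18U left
rack 9: place 29U, 19U left
rack 10: place 26U, 22U left
rack 11: place 26U, 22U left
rack 12: place 25U, 23U left
rack 13: place 25U, 23U left
rack 1: place 11U, 1U left
rack 2: place 9U, 3U left
rack 3: place 7U, 9U left
rack 3: place 4U, 5U left
13 racks × 48U = 624U; used 420U; unused 204U.

204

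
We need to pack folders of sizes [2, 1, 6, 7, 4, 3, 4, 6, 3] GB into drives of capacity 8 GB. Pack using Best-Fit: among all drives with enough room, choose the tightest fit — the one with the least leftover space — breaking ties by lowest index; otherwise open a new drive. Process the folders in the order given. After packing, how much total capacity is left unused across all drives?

drive 1: place 2 GB, 6 GB left
drive 1: place 1 GB, 5 GB left
drive 2: place 6 GB, 2 GB left
drive 3: place 7 GB, 1 GB left
drive 1: place 4 GB, 1 GB left
drive 4: place 3 GB, 5 GB left
drive 4: place 4 GB, 1 GB left
drive 5: place 6 GB, 2 GB left
drive 6: place 3 GB, 5 GB left
6 drives × 8 GB = 48 GB; used 36 GB; unused 12 GB.

12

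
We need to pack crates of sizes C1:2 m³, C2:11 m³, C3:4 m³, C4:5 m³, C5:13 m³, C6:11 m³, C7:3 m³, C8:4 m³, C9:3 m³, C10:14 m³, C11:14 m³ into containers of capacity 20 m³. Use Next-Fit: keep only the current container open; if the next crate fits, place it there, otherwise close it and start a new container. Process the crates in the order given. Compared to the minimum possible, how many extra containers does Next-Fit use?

Next-Fit: [2,11,4] [5,13] [11,3,4] [3,14] [14] → 5 containers.
Total size 84 m³; any packing needs at least ⌈84/20⌉ = 5 containers.
So 5 is already optimal.

0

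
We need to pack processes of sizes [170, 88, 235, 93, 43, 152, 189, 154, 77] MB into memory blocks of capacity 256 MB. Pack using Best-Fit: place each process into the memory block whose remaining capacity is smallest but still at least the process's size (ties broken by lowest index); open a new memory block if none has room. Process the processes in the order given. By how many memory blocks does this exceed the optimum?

Best-Fit: [170,77] [88,93,43] [235] [152] [189] [154] → 6 memory blocks.
Total size 1201 MB; any packing needs at least ⌈1201/256⌉ = 5 memory blocks.
An optimal packing achieves that bound: [235] [189,43] [170,77] [154,93] [152,88] → 5 memory blocks.
Excess: 6 − 5 = 1.

1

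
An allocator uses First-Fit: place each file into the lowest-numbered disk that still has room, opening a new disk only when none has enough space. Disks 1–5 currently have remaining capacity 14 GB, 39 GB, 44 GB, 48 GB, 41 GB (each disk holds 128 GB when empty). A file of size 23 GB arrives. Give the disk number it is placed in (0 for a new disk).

2

Disks with room: disk 2 (39 GB), disk 3 (44 GB), disk 4 (48 GB), disk 5 (41 GB).
The first with room is disk 2.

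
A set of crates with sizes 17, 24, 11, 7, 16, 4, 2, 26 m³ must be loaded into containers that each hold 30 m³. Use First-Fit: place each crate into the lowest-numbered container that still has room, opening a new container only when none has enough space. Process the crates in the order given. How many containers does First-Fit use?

17 m³ → container 1 (remaining 13 m³)
24 m³ → container 2 (remaining 6 m³)
11 m³ → container 1 (remaining 2 m³)
7 m³ → container 3 (remaining 23 m³)
16 m³ → container 3 (remaining 7 m³)
4 m³ → container 2 (remaining 2 m³)
2 m³ → container 1 (remaining 0 m³)
26 m³ → container 4 (remaining 4 m³)

4 containers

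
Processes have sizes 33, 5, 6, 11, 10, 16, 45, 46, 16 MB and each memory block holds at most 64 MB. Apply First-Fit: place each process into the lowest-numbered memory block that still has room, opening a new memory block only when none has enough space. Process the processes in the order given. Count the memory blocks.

memory block 1: place 33 MB, 31 MB left
memory block 1: place 5 MB, 26 MB left
memory block 1: place 6 MB, 20 MB left
memory block 1: place 11 MB, 9 MB left
memory block 2: place 10 MB, 54 MB left
memory block 2: place 16 MB, 38 MB left
memory block 3: place 45 MB, 19 MB left
memory block 4: place 46 MB, 18 MB left
memory block 2: place 16 MB, 22 MB left
Final memory blocks: [33,5,6,11] [10,16,16] [45] [46].

4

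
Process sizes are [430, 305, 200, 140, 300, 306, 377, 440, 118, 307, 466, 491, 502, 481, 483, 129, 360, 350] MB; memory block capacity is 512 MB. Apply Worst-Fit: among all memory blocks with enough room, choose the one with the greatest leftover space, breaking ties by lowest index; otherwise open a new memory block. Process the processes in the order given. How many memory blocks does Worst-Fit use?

memory block 1: place 430 MB, 82 MB left
memory block 2: place 305 MB, 207 MB left
memory block 2: place 200 MB, 7 MB left
memory block 3: place 140 MB, 372 MB left
memory block 3: place 300 MB, 72 MB left
memory block 4: place 306 MB, 206 MB left
memory block 5: place 377 MB, 135 MB left
memory block 6: place 440 MB, 72 MB left
memory block 4: place 118 MB, 88 MB left
memory block 7: place 307 MB, 205 MB left
memory block 8: place 466 MB, 46 MB left
memory block 9: place 491 MB, 21 MB left
memory block 10: place 502 MB, 10 MB left
memory block 11: place 481 MB, 31 MB left
memory block 12: place 483 MB, 29 MB left
memory block 7: place 129 MB, 76 MB left
memory block 13: place 360 MB, 152 MB left
memory block 14: place 350 MB, 162 MB left
Final memory blocks: [430] [305,200] [140,300] [306,118] [377] [440] [307,129] [466] [491] [502] [481] [483] [360] [350].

14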